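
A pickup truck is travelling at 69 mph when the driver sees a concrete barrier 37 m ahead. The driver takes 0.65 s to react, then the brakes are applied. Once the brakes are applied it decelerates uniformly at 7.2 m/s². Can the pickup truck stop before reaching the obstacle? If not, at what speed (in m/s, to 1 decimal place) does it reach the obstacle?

No — it strikes the obstacle at 26.6 m/s

69 mph × 0.44704 = 30.8458 m/s.
Reaction distance = 30.8458 × 0.65 = 20.050 m.
Braking distance needed to stop: v²/(2a) = 951.463 / 14.400 = 66.074 m, so total needed = 20.050 + 66.074 = 86.124 m > 37 m — it cannot stop.
Distance remaining when braking begins: 37 − 20.050 = 16.950 m.
v² = v₀² − 2a·d = 951.463 − 2 × 7.200 × 16.950 = 707.383 m²/s².
v = √707.383 = 26.597 m/s.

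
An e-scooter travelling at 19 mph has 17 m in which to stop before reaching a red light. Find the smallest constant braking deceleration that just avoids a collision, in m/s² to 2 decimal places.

19 mph × 0.44704 = 8.4938 m/s.
v² = 2a·d ⇒ a = v²/(2d) = 8.4938² / (2 × 17.000) = 72.145 / 34.000 = 2.1219 m/s².

Required deceleration ≈ 2.12 m/s²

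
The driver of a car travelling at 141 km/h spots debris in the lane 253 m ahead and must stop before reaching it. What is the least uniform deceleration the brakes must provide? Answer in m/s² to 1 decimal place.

141 km/h ÷ 3.6 = 39.1667 m/s.
v² = 2a·d ⇒ a = v²/(2d) = 39.1667² / (2 × 253.000) = 1534.030 / 506.000 = 3.0317 m/s².

Required deceleration ≈ 3.0 m/s²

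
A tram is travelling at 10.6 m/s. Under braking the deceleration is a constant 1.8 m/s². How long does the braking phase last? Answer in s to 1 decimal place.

Braking time = v/a = 10.6000 / 1.800 = 5.889 s.

Braking time ≈ 5.9 s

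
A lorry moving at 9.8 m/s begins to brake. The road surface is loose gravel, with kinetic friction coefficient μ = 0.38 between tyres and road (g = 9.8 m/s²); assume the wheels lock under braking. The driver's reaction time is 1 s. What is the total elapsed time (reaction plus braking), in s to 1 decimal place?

Total time ≈ 3.6 s

a = μg = 0.38 × 9.8 = 3.724 m/s².
Braking time = v/a = 9.8000 / 3.724 = 2.632 s.
Total = 1 + 2.632 = 3.632 s.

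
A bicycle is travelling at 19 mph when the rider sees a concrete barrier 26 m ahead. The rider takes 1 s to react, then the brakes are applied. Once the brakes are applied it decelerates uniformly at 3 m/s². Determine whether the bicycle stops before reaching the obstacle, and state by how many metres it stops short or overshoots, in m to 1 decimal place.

Yes — it stops 5.5 m short of the obstacle

19 mph × 0.44704 = 8.4938 m/s.
Reaction distance = 8.4938 × 1 = 8.494 m.
Braking distance = v²/(2a) = 72.145 / 6.000 = 12.024 m.
Total stopping distance = 8.494 + 12.024 = 20.518 m, vs 26 m available — it stops with 26 − 20.518 = 5.482 m to spare.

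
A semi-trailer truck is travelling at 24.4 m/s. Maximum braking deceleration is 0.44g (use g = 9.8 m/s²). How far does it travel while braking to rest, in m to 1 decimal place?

Braking distance ≈ 69.0 m

a = 0.44 × 9.8 = 4.312 m/s².
Braking distance = v²/(2a) = 24.4000² / (2 × 4.312) = 595.360 / 8.624 = 69.035 m.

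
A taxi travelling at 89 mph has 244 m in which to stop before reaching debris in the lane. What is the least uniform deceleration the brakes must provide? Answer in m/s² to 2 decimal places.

Required deceleration ≈ 3.24 m/s²

89 mph × 0.44704 = 39.7866 m/s.
v² = 2a·d ⇒ a = v²/(2d) = 39.7866² / (2 × 244.000) = 1582.974 / 488.000 = 3.2438 m/s².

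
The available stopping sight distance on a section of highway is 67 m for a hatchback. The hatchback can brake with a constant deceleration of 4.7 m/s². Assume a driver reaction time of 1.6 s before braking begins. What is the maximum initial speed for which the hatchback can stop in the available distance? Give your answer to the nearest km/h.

Stopping distance: v·t_r + v²/(2a) = 67 with t_r = 1.6 s and a = 4.700 m/s².
So v² + 15.040 v − 629.80 = 0.
Positive root: v = −a·t_r + √((a·t_r)² + 2a·d) = −7.520 + √(56.550 + 629.80) = 18.6783 m/s.
18.6783 m/s × 3.6 = 67.242 km/h.

Maximum speed ≈ 67 km/h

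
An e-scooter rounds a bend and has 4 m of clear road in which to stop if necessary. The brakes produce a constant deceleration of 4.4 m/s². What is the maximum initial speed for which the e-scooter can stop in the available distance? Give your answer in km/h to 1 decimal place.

v²/(2a) = d ⇒ v = √(2 × 4.400 × 4) = √35.20 = 5.9330 m/s.
5.9330 m/s × 3.6 = 21.359 km/h.

Maximum speed ≈ 21.4 km/h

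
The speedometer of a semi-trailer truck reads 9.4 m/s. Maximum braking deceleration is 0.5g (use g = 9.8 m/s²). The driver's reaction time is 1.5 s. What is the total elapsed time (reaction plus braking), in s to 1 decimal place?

a = 0.5 × 9.8 = 4.900 m/s².
Braking time = v/a = 9.4000 / 4.900 = 1.918 s.
Total = 1.5 + 1.918 = 3.418 s.

Total time ≈ 3.4 s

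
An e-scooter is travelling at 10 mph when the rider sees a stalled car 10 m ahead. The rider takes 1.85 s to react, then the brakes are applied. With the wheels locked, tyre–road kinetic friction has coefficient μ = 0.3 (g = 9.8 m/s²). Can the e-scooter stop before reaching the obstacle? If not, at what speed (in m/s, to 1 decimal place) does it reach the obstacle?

10 mph × 0.44704 = 4.4704 m/s.
a = μg = 0.3 × 9.8 = 2.940 m/s².
Reaction distance = 4.4704 × 1.85 = 8.270 m.
Braking distance needed to stop: v²/(2a) = 19.984 / 5.880 = 3.399 m, so total needed = 8.270 + 3.399 = 11.669 m > 10 m — it cannot stop.
Distance remaining when braking begins: 10 − 8.270 = 1.730 m.
v² = v₀² − 2a·d = 19.984 − 2 × 2.940 × 1.730 = 9.812 m²/s².
v = √9.812 = 3.132 m/s.

No — it strikes the obstacle at 3.1 m/s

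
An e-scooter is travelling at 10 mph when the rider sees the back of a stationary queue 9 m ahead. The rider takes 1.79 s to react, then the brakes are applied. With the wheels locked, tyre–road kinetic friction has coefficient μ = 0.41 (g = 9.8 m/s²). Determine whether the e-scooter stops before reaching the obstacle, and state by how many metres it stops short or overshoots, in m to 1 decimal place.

10 mph × 0.44704 = 4.4704 m/s.
a = μg = 0.41 × 9.8 = 4.018 m/s².
Reaction distance = 4.4704 × 1.79 = 8.002 m.
Braking distance = v²/(2a) = 19.984 / 8.036 = 2.487 m.
Total stopping distance = 8.002 + 2.487 = 10.489 m, vs 9 m available — it cannot stop in time and overshoots by 10.489 − 9 = 1.489 m.

No — it overshoots by 1.5 m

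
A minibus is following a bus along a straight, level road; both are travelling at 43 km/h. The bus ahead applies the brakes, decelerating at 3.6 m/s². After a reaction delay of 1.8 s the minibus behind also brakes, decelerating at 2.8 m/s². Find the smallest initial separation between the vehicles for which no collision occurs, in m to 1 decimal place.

Minimum gap ≈ 27.2 m

43 km/h ÷ 3.6 = 11.9444 m/s.
Leader travels v²/(2a_L) = 142.669 / 7.200 = 19.815 m before stopping.
Follower covers v·t_r = 11.9444 × 1.8 = 21.500 m while reacting, then v²/(2a_F) = 142.669 / 5.600 = 25.477 m while braking, for a total of 21.500 + 25.477 = 46.977 m.
Since a_F ≤ a_L and the follower starts braking later, the follower is never slower than the leader, so the closest approach is when both have stopped.
Minimum gap = 46.977 − 19.815 = 27.162 m.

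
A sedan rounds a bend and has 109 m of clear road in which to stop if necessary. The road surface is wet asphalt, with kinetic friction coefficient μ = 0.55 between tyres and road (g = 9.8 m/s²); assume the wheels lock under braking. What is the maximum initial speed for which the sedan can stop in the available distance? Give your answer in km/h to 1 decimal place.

a = μg = 0.55 × 9.8 = 5.390 m/s².
v²/(2a) = d ⇒ v = √(2 × 5.390 × 109) = √1175.02 = 34.2786 m/s.
34.2786 m/s × 3.6 = 123.403 km/h.

Maximum speed ≈ 123.4 km/h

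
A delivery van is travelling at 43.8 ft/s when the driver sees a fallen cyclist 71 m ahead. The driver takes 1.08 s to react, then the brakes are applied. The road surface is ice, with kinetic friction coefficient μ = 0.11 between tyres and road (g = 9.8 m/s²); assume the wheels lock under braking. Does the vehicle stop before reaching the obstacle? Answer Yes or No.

43.8 ft/s × 0.3048 = 13.3502 m/s.
a = μg = 0.11 × 9.8 = 1.078 m/s².
Reaction distance = 13.3502 × 1.08 = 14.418 m.
Braking distance = v²/(2a) = 178.228 / 2.156 = 82.666 m.
Total stopping distance = 14.418 + 82.666 = 97.084 m, vs 71 m available — it cannot stop in time and overshoots by 97.084 − 71 = 26.084 m.

No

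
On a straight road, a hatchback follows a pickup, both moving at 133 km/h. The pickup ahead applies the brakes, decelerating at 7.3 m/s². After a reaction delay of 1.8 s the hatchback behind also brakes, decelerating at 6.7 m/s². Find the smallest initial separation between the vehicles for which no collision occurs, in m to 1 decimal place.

Minimum gap ≈ 74.9 m

133 km/h ÷ 3.6 = 36.9444 m/s.
Leader travels v²/(2a_L) = 1364.889 / 14.600 = 93.486 m before stopping.
Follower covers v·t_r = 36.9444 × 1.8 = 66.500 m while reacting, then v²/(2a_F) = 1364.889 / 13.400 = 101.857 m while braking, for a total of 66.500 + 101.857 = 168.357 m.
Since a_F ≤ a_L and the follower starts braking later, the follower is never slower than the leader, so the closest approach is when both have stopped.
Minimum gap = 168.357 − 93.486 = 74.871 m.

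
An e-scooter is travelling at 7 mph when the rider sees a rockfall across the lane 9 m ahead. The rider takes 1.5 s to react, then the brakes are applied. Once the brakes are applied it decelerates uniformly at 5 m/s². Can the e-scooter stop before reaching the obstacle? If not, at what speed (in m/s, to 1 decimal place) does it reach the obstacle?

7 mph × 0.44704 = 3.1293 m/s.
Reaction distance = 3.1293 × 1.5 = 4.694 m.
Braking distance = v²/(2a) = 9.793 / 10.000 = 0.979 m.
Total stopping distance = 4.694 + 0.979 = 5.673 m, vs 9 m available — it stops with 9 − 5.673 = 3.327 m to spare.

Yes — it stops about 3.3 m short of the obstacle, so it never reaches it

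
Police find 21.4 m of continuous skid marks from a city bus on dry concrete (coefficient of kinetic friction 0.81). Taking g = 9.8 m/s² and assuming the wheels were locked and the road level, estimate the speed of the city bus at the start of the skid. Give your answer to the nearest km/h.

Deceleration a = μg = 0.81 × 9.8 = 7.938 m/s².
v = √(2a·d) = √(2 × 7.938 × 21.4) = √339.746 = 18.4322 m/s.
= 18.4322 × 3.6 = 66.356 km/h.

Initial speed ≈ 66 km/h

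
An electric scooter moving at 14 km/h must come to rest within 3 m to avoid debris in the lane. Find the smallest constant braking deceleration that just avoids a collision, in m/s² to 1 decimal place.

14 km/h ÷ 3.6 = 3.8889 m/s.
v² = 2a·d ⇒ a = v²/(2d) = 3.8889² / (2 × 3.000) = 15.124 / 6.000 = 2.5207 m/s².

Required deceleration ≈ 2.5 m/s²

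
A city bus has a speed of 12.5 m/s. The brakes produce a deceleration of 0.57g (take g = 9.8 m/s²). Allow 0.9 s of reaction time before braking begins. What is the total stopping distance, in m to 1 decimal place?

a = 0.57 × 9.8 = 5.586 m/s².
Reaction distance = v·t_r = 12.5000 × 0.9 = 11.250 m.
Braking distance = v²/(2a) = 12.5000² / (2 × 5.586) = 156.250 / 11.172 = 13.986 m.
Total = 11.250 + 13.986 = 25.236 m.

Total stopping distance ≈ 25.2 m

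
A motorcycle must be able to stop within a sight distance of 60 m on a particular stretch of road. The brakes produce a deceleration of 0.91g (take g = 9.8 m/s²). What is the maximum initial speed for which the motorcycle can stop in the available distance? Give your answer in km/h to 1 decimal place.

Maximum speed ≈ 117.8 km/h

a = 0.91 × 9.8 = 8.918 m/s².
v²/(2a) = d ⇒ v = √(2 × 8.918 × 60) = √1070.16 = 32.7133 m/s.
32.7133 m/s × 3.6 = 117.768 km/h.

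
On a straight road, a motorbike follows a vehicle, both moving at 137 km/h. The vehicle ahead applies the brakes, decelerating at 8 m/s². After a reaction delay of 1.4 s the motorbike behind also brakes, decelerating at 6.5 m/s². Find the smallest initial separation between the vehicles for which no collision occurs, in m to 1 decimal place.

137 km/h ÷ 3.6 = 38.0556 m/s.
Leader travels v²/(2a_L) = 1448.229 / 16.000 = 90.514 m before stopping.
Follower covers v·t_r = 38.0556 × 1.4 = 53.278 m while reacting, then v²/(2a_F) = 1448.229 / 13.000 = 111.402 m while braking, for a total of 53.278 + 111.402 = 164.680 m.
Since a_F ≤ a_L and the follower starts braking later, the follower is never slower than the leader, so the closest approach is when both have stopped.
Minimum gap = 164.680 − 90.514 = 74.166 m.

Minimum gap ≈ 74.2 m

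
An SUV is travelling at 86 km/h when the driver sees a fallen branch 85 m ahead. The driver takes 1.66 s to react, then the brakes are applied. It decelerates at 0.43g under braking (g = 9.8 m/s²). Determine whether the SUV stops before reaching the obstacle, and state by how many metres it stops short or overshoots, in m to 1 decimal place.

86 km/h ÷ 3.6 = 23.8889 m/s.
a = 0.43 × 9.8 = 4.214 m/s².
Reaction distance = 23.8889 × 1.66 = 39.656 m.
Braking distance = v²/(2a) = 570.680 / 8.428 = 67.712 m.
Total stopping distance = 39.656 + 67.712 = 107.368 m, vs 85 m available — it cannot stop in time and overshoots by 107.368 − 85 = 22.368 m.

No — it overshoots by 22.4 m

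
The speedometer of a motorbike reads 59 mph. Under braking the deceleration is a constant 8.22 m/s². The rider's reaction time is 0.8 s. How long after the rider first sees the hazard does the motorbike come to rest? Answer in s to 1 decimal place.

59 mph × 0.44704 = 26.3754 m/s.
Braking time = v/a = 26.3754 / 8.220 = 3.209 s.
Total = 0.8 + 3.209 = 4.009 s.

Total time ≈ 4.0 s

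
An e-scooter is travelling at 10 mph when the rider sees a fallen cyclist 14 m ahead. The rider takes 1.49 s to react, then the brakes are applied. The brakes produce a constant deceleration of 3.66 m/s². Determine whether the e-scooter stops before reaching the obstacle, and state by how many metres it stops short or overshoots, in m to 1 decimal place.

Yes — it stops 4.6 m short of the obstacle

10 mph × 0.44704 = 4.4704 m/s.
Reaction distance = 4.4704 × 1.49 = 6.661 m.
Braking distance = v²/(2a) = 19.984 / 7.320 = 2.730 m.
Total stopping distance = 6.661 + 2.730 = 9.391 m, vs 14 m available — it stops with 14 − 9.391 = 4.609 m to spare.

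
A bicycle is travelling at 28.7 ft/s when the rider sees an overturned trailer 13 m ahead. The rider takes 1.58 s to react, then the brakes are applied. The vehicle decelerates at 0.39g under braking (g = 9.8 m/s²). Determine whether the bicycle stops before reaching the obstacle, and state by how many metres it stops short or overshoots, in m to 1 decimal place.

No — it overshoots by 10.8 m

28.7 ft/s × 0.3048 = 8.7478 m/s.
a = 0.39 × 9.8 = 3.822 m/s².
Reaction distance = 8.7478 × 1.58 = 13.822 m.
Braking distance = v²/(2a) = 76.524 / 7.644 = 10.011 m.
Total stopping distance = 13.822 + 10.011 = 23.833 m, vs 13 m available — it cannot stop in time and overshoots by 23.833 − 13 = 10.833 m.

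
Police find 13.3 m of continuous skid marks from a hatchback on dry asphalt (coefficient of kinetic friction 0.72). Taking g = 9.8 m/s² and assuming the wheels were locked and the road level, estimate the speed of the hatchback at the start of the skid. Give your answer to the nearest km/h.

Initial speed ≈ 49 km/h

Deceleration a = μg = 0.72 × 9.8 = 7.056 m/s².
v = √(2a·d) = √(2 × 7.056 × 13.3) = √187.690 = 13.7000 m/s.
= 13.7000 × 3.6 = 49.320 km/h.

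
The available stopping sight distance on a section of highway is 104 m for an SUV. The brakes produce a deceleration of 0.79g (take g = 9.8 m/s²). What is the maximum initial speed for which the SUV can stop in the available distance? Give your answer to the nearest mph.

Maximum speed ≈ 90 mph

a = 0.79 × 9.8 = 7.742 m/s².
v²/(2a) = d ⇒ v = √(2 × 7.742 × 104) = √1610.34 = 40.1290 m/s.
40.1290 m/s ÷ 0.44704 = 89.766 mph.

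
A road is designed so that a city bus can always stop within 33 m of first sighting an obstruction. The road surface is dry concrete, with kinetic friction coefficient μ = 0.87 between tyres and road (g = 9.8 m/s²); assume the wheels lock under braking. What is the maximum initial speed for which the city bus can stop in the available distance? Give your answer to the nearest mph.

Maximum speed ≈ 53 mph

a = μg = 0.87 × 9.8 = 8.526 m/s².
v²/(2a) = d ⇒ v = √(2 × 8.526 × 33) = √562.72 = 23.7217 m/s.
23.7217 m/s ÷ 0.44704 = 53.064 mph.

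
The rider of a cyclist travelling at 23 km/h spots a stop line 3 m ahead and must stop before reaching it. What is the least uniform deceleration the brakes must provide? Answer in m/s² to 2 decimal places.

23 km/h ÷ 3.6 = 6.3889 m/s.
v² = 2a·d ⇒ a = v²/(2d) = 6.3889² / (2 × 3.000) = 40.818 / 6.000 = 6.8030 m/s².

Required deceleration ≈ 6.80 m/s²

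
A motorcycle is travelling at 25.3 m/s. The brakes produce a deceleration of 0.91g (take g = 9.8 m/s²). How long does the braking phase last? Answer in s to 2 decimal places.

Braking time ≈ 2.84 s

a = 0.91 × 9.8 = 8.918 m/s².
Braking time = v/a = 25.3000 / 8.918 = 2.837 s.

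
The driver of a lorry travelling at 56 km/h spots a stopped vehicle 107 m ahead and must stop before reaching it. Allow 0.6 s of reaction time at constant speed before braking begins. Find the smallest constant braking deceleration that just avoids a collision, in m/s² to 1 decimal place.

56 km/h ÷ 3.6 = 15.5556 m/s.
Distance covered during reaction = 15.5556 × 0.6 = 9.333 m.
Distance available for braking: 107 − 9.333 = 97.667 m.
v² = 2a·d ⇒ a = v²/(2d) = 15.5556² / (2 × 97.667) = 241.977 / 195.334 = 1.2388 m/s².

Required deceleration ≈ 1.2 m/s²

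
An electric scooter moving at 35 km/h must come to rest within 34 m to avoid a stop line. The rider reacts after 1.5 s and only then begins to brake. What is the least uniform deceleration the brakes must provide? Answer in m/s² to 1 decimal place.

35 km/h ÷ 3.6 = 9.7222 m/s.
Distance covered during reaction = 9.7222 × 1.5 = 14.583 m.
Distance available for braking: 34 − 14.583 = 19.417 m.
v² = 2a·d ⇒ a = v²/(2d) = 9.7222² / (2 × 19.417) = 94.521 / 38.834 = 2.4340 m/s².

Required deceleration ≈ 2.4 m/s²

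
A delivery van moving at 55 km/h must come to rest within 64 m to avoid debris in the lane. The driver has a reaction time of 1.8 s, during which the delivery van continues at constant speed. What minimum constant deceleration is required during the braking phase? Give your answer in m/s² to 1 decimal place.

Required deceleration ≈ 3.2 m/s²

55 km/h ÷ 3.6 = 15.2778 m/s.
Distance covered during reaction = 15.2778 × 1.8 = 27.500 m.
Distance available for braking: 64 − 27.500 = 36.500 m.
v² = 2a·d ⇒ a = v²/(2d) = 15.2778² / (2 × 36.500) = 233.411 / 73.000 = 3.1974 m/s².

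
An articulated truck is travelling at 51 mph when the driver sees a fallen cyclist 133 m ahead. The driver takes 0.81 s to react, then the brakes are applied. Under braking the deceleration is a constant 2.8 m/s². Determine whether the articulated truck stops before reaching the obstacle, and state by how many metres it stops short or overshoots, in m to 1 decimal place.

Yes — it stops 21.7 m short of the obstacle

51 mph × 0.44704 = 22.7990 m/s.
Reaction distance = 22.7990 × 0.81 = 18.467 m.
Braking distance = v²/(2a) = 519.794 / 5.600 = 92.820 m.
Total stopping distance = 18.467 + 92.820 = 111.287 m, vs 133 m available — it stops with 133 − 111.287 = 21.713 m to spare.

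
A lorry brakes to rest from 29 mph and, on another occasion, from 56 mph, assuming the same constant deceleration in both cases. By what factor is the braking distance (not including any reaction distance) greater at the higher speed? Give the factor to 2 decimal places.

Braking distance d = v²/(2a), so with a fixed, d ∝ v².
Factor = (56/29)² = 1.9310² = 3.7288.

Factor ≈ 3.73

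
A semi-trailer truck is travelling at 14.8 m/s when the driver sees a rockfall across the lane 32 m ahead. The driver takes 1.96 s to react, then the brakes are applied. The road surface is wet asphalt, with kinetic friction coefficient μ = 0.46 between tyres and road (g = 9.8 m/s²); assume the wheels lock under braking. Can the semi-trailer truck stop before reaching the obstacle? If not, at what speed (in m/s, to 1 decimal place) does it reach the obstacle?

a = μg = 0.46 × 9.8 = 4.508 m/s².
Reaction distance = 14.8000 × 1.96 = 29.008 m.
Braking distance needed to stop: v²/(2a) = 219.040 / 9.016 = 24.295 m, so total needed = 29.008 + 24.295 = 53.303 m > 32 m — it cannot stop.
Distance remaining when braking begins: 32 − 29.008 = 2.992 m.
v² = v₀² − 2a·d = 219.040 − 2 × 4.508 × 2.992 = 192.064 m²/s².
v = √192.064 = 13.859 m/s.

No — it strikes the obstacle at 13.9 m/s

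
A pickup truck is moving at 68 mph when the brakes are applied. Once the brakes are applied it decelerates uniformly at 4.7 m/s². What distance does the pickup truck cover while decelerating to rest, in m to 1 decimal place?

68 mph × 0.44704 = 30.3987 m/s.
Braking distance = v²/(2a) = 30.3987² / (2 × 4.700) = 924.081 / 9.400 = 98.306 m.

Braking distance ≈ 98.3 m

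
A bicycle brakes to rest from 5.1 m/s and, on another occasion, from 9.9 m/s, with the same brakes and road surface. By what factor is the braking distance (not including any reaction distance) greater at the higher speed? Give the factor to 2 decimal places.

Braking distance d = v²/(2a), so with a fixed, d ∝ v².
Factor = (9.9/5.1)² = 1.9412² = 3.7683.

Factor ≈ 3.77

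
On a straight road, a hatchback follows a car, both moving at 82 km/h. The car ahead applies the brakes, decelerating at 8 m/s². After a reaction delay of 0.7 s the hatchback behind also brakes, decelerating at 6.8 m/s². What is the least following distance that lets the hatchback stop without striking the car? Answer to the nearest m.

Minimum gap ≈ 22 m

82 km/h ÷ 3.6 = 22.7778 m/s.
Leader travels v²/(2a_L) = 518.828 / 16.000 = 32.427 m before stopping.
Follower covers v·t_r = 22.7778 × 0.7 = 15.944 m while reacting, then v²/(2a_F) = 518.828 / 13.600 = 38.149 m while braking, for a total of 15.944 + 38.149 = 54.093 m.
Since a_F ≤ a_L and the follower starts braking later, the follower is never slower than the leader, so the closest approach is when both have stopped.
Minimum gap = 54.093 − 32.427 = 21.666 m.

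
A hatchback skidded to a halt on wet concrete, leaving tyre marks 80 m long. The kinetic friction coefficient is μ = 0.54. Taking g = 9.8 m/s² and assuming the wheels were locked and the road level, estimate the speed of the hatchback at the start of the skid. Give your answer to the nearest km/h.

Initial speed ≈ 105 km/h

Deceleration a = μg = 0.54 × 9.8 = 5.292 m/s².
v = √(2a·d) = √(2 × 5.292 × 80) = √846.720 = 29.0985 m/s.
= 29.0985 × 3.6 = 104.755 km/h.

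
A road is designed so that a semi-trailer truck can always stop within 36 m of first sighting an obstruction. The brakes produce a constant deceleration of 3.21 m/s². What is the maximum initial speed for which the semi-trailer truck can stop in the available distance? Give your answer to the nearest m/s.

v²/(2a) = d ⇒ v = √(2 × 3.210 × 36) = √231.12 = 15.2026 m/s.

Maximum speed ≈ 15 m/s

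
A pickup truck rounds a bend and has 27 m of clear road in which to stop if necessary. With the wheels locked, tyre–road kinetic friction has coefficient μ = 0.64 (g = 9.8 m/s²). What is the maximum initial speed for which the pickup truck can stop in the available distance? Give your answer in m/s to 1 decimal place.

Maximum speed ≈ 18.4 m/s

a = μg = 0.64 × 9.8 = 6.272 m/s².
v²/(2a) = d ⇒ v = √(2 × 6.272 × 27) = √338.69 = 18.4035 m/s.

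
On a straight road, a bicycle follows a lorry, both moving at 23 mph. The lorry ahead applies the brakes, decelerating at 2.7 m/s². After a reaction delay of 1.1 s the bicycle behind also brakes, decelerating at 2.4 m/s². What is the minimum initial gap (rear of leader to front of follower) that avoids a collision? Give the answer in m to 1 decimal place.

23 mph × 0.44704 = 10.2819 m/s.
Leader travels v²/(2a_L) = 105.717 / 5.400 = 19.577 m before stopping.
Follower covers v·t_r = 10.2819 × 1.1 = 11.310 m while reacting, then v²/(2a_F) = 105.717 / 4.800 = 22.024 m while braking, for a total of 11.310 + 22.024 = 33.334 m.
Since a_F ≤ a_L and the follower starts braking later, the follower is never slower than the leader, so the closest approach is when both have stopped.
Minimum gap = 33.334 − 19.577 = 13.757 m.

Minimum gap ≈ 13.8 m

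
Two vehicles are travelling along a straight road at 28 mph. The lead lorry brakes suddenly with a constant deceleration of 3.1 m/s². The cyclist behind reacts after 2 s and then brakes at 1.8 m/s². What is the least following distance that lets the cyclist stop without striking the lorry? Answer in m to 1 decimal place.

Minimum gap ≈ 43.3 m

28 mph × 0.44704 = 12.5171 m/s.
Leader travels v²/(2a_L) = 156.678 / 6.200 = 25.271 m before stopping.
Follower covers v·t_r = 12.5171 × 2 = 25.034 m while reacting, then v²/(2a_F) = 156.678 / 3.600 = 43.522 m while braking, for a total of 25.034 + 43.522 = 68.556 m.
Since a_F ≤ a_L and the follower starts braking later, the follower is never slower than the leader, so the closest approach is when both have stopped.
Minimum gap = 68.556 − 25.271 = 43.285 m.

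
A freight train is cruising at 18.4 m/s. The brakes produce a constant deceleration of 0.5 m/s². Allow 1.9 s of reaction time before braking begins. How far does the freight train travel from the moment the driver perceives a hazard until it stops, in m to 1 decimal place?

Reaction distance = v·t_r = 18.4000 × 1.9 = 34.960 m.
Braking distance = v²/(2a) = 18.4000² / (2 × 0.500) = 338.560 / 1.000 = 338.560 m.
Total = 34.960 + 338.560 = 373.520 m.

Total stopping distance ≈ 373.5 m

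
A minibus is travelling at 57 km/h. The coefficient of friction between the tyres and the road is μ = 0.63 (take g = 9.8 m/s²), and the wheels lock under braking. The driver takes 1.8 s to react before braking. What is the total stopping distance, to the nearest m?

57 km/h ÷ 3.6 = 15.8333 m/s.
a = μg = 0.63 × 9.8 = 6.174 m/s².
Reaction distance = v·t_r = 15.8333 × 1.8 = 28.500 m.
Braking distance = v²/(2a) = 15.8333² / (2 × 6.174) = 250.693 / 12.348 = 20.302 m.
Total = 28.500 + 20.302 = 48.802 m.

Total stopping distance ≈ 49 m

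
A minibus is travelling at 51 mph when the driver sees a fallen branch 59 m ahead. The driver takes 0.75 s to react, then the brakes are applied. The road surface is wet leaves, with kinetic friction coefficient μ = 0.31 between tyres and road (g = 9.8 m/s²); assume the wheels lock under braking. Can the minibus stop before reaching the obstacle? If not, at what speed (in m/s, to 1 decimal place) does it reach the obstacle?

51 mph × 0.44704 = 22.7990 m/s.
a = μg = 0.31 × 9.8 = 3.038 m/s².
Reaction distance = 22.7990 × 0.75 = 17.099 m.
Braking distance needed to stop: v²/(2a) = 519.794 / 6.076 = 85.549 m, so total needed = 17.099 + 85.549 = 102.648 m > 59 m — it cannot stop.
Distance remaining when braking begins: 59 − 17.099 = 41.901 m.
v² = v₀² − 2a·d = 519.794 − 2 × 3.038 × 41.901 = 265.204 m²/s².
v = √265.204 = 16.285 m/s.

No — it strikes the obstacle at 16.3 m/s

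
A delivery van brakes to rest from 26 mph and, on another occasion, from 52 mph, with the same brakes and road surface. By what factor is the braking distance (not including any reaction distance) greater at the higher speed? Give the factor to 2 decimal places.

Factor ≈ 4.00

Braking distance d = v²/(2a), so with a fixed, d ∝ v².
Factor = (52/26)² = 2.0000² = 4.0000.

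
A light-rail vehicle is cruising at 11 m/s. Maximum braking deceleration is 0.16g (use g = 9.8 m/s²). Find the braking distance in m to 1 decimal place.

a = 0.16 × 9.8 = 1.568 m/s².
Braking distance = v²/(2a) = 11.0000² / (2 × 1.568) = 121.000 / 3.136 = 38.584 m.

Braking distance ≈ 38.6 m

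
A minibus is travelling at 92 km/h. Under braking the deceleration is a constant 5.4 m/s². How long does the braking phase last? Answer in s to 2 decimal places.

Braking time ≈ 4.73 s

92 km/h ÷ 3.6 = 25.5556 m/s.
Braking time = v/a = 25.5556 / 5.400 = 4.733 s.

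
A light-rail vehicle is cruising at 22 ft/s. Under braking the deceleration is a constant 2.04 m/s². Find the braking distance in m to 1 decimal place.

22 ft/s × 0.3048 = 6.7056 m/s.
Braking distance = v²/(2a) = 6.7056² / (2 × 2.040) = 44.965 / 4.080 = 11.021 m.

Braking distance ≈ 11.0 m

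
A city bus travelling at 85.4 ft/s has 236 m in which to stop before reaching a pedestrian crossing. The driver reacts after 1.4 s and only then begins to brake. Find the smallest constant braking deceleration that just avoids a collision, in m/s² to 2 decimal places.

Required deceleration ≈ 1.70 m/s²

85.4 ft/s × 0.3048 = 26.0299 m/s.
Distance covered during reaction = 26.0299 × 1.4 = 36.442 m.
Distance available for braking: 236 − 36.442 = 199.558 m.
v² = 2a·d ⇒ a = v²/(2d) = 26.0299² / (2 × 199.558) = 677.556 / 399.116 = 1.6976 m/s².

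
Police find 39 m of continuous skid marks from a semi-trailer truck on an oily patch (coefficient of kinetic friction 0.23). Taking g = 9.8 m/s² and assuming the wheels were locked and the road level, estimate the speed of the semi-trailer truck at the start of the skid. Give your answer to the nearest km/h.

Initial speed ≈ 48 km/h

Deceleration a = μg = 0.23 × 9.8 = 2.254 m/s².
v = √(2a·d) = √(2 × 2.254 × 39) = √175.812 = 13.2594 m/s.
= 13.2594 × 3.6 = 47.734 km/h.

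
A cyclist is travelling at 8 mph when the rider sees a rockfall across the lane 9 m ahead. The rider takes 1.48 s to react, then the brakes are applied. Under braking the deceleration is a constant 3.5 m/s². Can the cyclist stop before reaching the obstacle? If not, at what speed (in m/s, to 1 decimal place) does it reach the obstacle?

Yes — it stops about 1.9 m short of the obstacle, so it never reaches it

8 mph × 0.44704 = 3.5763 m/s.
Reaction distance = 3.5763 × 1.48 = 5.293 m.
Braking distance = v²/(2a) = 12.790 / 7.000 = 1.827 m.
Total stopping distance = 5.293 + 1.827 = 7.120 m, vs 9 m available — it stops with 9 − 7.120 = 1.880 m to spare.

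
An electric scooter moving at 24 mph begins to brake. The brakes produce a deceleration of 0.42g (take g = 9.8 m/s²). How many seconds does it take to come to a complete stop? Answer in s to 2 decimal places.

Braking time ≈ 2.61 s

24 mph × 0.44704 = 10.7290 m/s.
a = 0.42 × 9.8 = 4.116 m/s².
Braking time = v/a = 10.7290 / 4.116 = 2.607 s.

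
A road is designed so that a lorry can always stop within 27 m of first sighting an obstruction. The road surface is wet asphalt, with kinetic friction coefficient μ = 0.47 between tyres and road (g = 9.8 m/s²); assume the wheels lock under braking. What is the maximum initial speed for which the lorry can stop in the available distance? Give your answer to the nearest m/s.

Maximum speed ≈ 16 m/s

a = μg = 0.47 × 9.8 = 4.606 m/s².
v²/(2a) = d ⇒ v = √(2 × 4.606 × 27) = √248.72 = 15.7709 m/s.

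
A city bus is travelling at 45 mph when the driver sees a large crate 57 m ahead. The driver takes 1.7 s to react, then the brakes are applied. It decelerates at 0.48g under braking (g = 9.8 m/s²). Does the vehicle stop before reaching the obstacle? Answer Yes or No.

No

45 mph × 0.44704 = 20.1168 m/s.
a = 0.48 × 9.8 = 4.704 m/s².
Reaction distance = 20.1168 × 1.7 = 34.199 m.
Braking distance = v²/(2a) = 404.686 / 9.408 = 43.015 m.
Total stopping distance = 34.199 + 43.015 = 77.214 m, vs 57 m available — it cannot stop in time and overshoots by 77.214 − 57 = 20.214 m.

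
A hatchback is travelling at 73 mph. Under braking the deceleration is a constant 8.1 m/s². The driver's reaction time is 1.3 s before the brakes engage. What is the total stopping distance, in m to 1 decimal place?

Total stopping distance ≈ 108.2 m

73 mph × 0.44704 = 32.6339 m/s.
Reaction distance = v·t_r = 32.6339 × 1.3 = 42.424 m.
Braking distance = v²/(2a) = 32.6339² / (2 × 8.100) = 1064.971 / 16.200 = 65.739 m.
Total = 42.424 + 65.739 = 108.163 m.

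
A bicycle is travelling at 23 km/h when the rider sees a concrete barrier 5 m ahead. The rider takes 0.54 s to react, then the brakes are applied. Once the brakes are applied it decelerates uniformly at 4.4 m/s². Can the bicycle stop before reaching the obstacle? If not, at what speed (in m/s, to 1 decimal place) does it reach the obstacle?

No — it strikes the obstacle at 5.2 m/s

23 km/h ÷ 3.6 = 6.3889 m/s.
Reaction distance = 6.3889 × 0.54 = 3.450 m.
Braking distance needed to stop: v²/(2a) = 40.818 / 8.800 = 4.638 m, so total needed = 3.450 + 4.638 = 8.088 m > 5 m — it cannot stop.
Distance remaining when braking begins: 5 − 3.450 = 1.550 m.
v² = v₀² − 2a·d = 40.818 − 2 × 4.400 × 1.550 = 27.178 m²/s².
v = √27.178 = 5.213 m/s.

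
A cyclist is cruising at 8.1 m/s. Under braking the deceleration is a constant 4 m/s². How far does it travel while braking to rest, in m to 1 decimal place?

Braking distance = v²/(2a) = 8.1000² / (2 × 4.000) = 65.610 / 8.000 = 8.201 m.

Braking distance ≈ 8.2 m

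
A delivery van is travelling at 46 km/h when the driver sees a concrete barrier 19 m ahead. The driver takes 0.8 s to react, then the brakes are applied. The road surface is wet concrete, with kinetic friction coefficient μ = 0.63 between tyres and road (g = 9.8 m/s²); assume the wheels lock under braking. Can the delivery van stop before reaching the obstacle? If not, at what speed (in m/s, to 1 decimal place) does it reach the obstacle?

46 km/h ÷ 3.6 = 12.7778 m/s.
a = μg = 0.63 × 9.8 = 6.174 m/s².
Reaction distance = 12.7778 × 0.8 = 10.222 m.
Braking distance needed to stop: v²/(2a) = 163.272 / 12.348 = 13.223 m, so total needed = 10.222 + 13.223 = 23.445 m > 19 m — it cannot stop.
Distance remaining when braking begins: 19 − 10.222 = 8.778 m.
v² = v₀² − 2a·d = 163.272 − 2 × 6.174 × 8.778 = 54.881 m²/s².
v = √54.881 = 7.408 m/s.

No — it strikes the obstacle at 7.4 m/s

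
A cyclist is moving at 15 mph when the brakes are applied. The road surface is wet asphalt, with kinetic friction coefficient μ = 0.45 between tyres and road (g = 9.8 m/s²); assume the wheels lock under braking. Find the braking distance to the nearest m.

Braking distance ≈ 5 m

15 mph × 0.44704 = 6.7056 m/s.
a = μg = 0.45 × 9.8 = 4.410 m/s².
Braking distance = v²/(2a) = 6.7056² / (2 × 4.410) = 44.965 / 8.820 = 5.098 m.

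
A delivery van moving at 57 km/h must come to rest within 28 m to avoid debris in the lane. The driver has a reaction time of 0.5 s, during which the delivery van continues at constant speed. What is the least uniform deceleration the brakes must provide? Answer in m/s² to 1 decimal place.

57 km/h ÷ 3.6 = 15.8333 m/s.
Distance covered during reaction = 15.8333 × 0.5 = 7.917 m.
Distance available for braking: 28 − 7.917 = 20.083 m.
v² = 2a·d ⇒ a = v²/(2d) = 15.8333² / (2 × 20.083) = 250.693 / 40.166 = 6.2414 m/s².

Required deceleration ≈ 6.2 m/s²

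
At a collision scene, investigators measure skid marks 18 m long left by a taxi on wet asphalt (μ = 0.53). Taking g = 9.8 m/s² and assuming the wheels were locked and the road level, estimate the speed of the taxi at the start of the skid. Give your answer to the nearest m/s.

Initial speed ≈ 14 m/s

Deceleration a = μg = 0.53 × 9.8 = 5.194 m/s².
v = √(2a·d) = √(2 × 5.194 × 18) = √186.984 = 13.6742 m/s.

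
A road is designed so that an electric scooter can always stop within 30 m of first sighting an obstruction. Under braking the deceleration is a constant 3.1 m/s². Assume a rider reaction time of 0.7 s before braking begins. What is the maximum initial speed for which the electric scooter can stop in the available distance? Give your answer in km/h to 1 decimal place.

Maximum speed ≈ 41.9 km/h

Stopping distance: v·t_r + v²/(2a) = 30 with t_r = 0.7 s and a = 3.100 m/s².
So v² + 4.340 v − 186.00 = 0.
Positive root: v = −a·t_r + √((a·t_r)² + 2a·d) = −2.170 + √(4.709 + 186.00) = 11.6397 m/s.
11.6397 m/s × 3.6 = 41.903 km/h.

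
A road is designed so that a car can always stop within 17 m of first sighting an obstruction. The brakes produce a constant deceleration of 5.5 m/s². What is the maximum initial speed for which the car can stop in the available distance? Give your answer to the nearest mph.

v²/(2a) = d ⇒ v = √(2 × 5.500 × 17) = √187.00 = 13.6748 m/s.
13.6748 m/s ÷ 0.44704 = 30.590 mph.

Maximum speed ≈ 31 mph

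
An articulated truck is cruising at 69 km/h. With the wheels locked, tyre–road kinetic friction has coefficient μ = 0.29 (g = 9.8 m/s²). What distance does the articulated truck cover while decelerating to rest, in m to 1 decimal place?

69 km/h ÷ 3.6 = 19.1667 m/s.
a = μg = 0.29 × 9.8 = 2.842 m/s².
Braking distance = v²/(2a) = 19.1667² / (2 × 2.842) = 367.362 / 5.684 = 64.631 m.

Braking distance ≈ 64.6 m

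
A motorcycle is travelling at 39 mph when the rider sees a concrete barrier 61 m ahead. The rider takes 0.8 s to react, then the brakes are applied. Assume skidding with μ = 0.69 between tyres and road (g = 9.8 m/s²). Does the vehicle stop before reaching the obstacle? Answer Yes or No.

39 mph × 0.44704 = 17.4346 m/s.
a = μg = 0.69 × 9.8 = 6.762 m/s².
Reaction distance = 17.4346 × 0.8 = 13.948 m.
Braking distance = v²/(2a) = 303.965 / 13.524 = 22.476 m.
Total stopping distance = 13.948 + 22.476 = 36.424 m, vs 61 m available — it stops with 61 − 36.424 = 24.576 m to spare.

Yes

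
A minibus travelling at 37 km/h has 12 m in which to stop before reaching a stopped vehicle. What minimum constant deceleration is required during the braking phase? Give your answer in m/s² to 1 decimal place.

Required deceleration ≈ 4.4 m/s²

37 km/h ÷ 3.6 = 10.2778 m/s.
v² = 2a·d ⇒ a = v²/(2d) = 10.2778² / (2 × 12.000) = 105.633 / 24.000 = 4.4014 m/s².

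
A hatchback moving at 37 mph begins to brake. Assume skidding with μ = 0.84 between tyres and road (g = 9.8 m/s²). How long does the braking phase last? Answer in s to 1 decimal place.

37 mph × 0.44704 = 16.5405 m/s.
a = μg = 0.84 × 9.8 = 8.232 m/s².
Braking time = v/a = 16.5405 / 8.232 = 2.009 s.

Braking time ≈ 2.0 s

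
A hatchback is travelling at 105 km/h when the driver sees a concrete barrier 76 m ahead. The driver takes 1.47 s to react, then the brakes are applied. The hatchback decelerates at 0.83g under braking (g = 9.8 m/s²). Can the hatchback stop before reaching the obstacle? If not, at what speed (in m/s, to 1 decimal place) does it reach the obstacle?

105 km/h ÷ 3.6 = 29.1667 m/s.
a = 0.83 × 9.8 = 8.134 m/s².
Reaction distance = 29.1667 × 1.47 = 42.875 m.
Braking distance needed to stop: v²/(2a) = 850.696 / 16.268 = 52.293 m, so total needed = 42.875 + 52.293 = 95.168 m > 76 m — it cannot stop.
Distance remaining when braking begins: 76 − 42.875 = 33.125 m.
v² = v₀² − 2a·d = 850.696 − 2 × 8.134 × 33.125 = 311.818 m²/s².
v = √311.818 = 17.658 m/s.

No — it strikes the obstacle at 17.7 m/s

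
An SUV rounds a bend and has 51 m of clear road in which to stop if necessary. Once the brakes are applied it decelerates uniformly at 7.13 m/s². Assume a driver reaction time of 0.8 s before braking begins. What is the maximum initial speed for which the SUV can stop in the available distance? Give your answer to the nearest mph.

Stopping distance: v·t_r + v²/(2a) = 51 with t_r = 0.8 s and a = 7.130 m/s².
So v² + 11.408 v − 727.26 = 0.
Positive root: v = −a·t_r + √((a·t_r)² + 2a·d) = −5.704 + √(32.536 + 727.26) = 21.8604 m/s.
21.8604 m/s ÷ 0.44704 = 48.900 mph.

Maximum speed ≈ 49 mph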